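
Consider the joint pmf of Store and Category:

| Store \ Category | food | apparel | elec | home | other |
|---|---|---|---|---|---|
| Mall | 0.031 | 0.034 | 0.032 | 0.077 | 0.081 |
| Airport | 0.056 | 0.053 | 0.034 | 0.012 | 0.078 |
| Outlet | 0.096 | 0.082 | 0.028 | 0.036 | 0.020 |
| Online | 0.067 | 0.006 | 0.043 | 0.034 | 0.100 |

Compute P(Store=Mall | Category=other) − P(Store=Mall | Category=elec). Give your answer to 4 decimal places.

0.0567

P(Category=other) = 0.081 + 0.078 + 0.020 + 0.100 = 0.279; P(Store=Mall | Category=other) = 0.081/0.279 = 0.29032.
P(Category=elec) = 0.032 + 0.034 + 0.028 + 0.043 = 0.137; P(Store=Mall | Category=elec) = 0.032/0.137 = 0.23358.
Difference = 0.0567.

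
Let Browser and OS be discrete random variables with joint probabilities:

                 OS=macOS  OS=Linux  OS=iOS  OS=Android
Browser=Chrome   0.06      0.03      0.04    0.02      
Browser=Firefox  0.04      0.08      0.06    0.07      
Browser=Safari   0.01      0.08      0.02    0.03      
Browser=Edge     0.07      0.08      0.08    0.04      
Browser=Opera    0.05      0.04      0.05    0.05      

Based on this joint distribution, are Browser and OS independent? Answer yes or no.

no

P(Browser=Safari) = 0.14 and P(OS=Linux) = 0.31, so their product is 0.0434, but P(Browser=Safari, OS=Linux) = 0.08. Since these differ, Browser and OS are not independent.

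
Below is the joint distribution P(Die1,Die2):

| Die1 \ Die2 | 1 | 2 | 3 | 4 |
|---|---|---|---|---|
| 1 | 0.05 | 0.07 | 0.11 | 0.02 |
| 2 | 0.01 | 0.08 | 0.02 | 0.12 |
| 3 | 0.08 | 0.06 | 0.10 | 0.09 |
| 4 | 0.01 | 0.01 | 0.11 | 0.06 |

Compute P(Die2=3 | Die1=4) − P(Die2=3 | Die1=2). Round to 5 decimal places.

P(Die1=4) = 0.01 + 0.01 + 0.11 + 0.06 = 0.19; P(Die2=3 | Die1=4) = 0.11/0.19 = 0.578947.
P(Die1=2) = 0.01 + 0.08 + 0.02 + 0.12 = 0.23; P(Die2=3 | Die1=2) = 0.02/0.23 = 0.086957.
Difference = 0.49199.

0.49199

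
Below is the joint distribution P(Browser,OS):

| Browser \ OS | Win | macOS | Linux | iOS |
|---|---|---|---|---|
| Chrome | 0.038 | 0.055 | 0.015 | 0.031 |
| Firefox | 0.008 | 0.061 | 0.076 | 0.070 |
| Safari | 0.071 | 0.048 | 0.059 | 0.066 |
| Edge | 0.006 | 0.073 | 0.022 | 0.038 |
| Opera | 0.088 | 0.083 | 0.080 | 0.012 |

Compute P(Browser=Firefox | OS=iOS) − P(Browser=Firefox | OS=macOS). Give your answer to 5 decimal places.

0.13196

P(OS=iOS) = 0.031 + 0.070 + 0.066 + 0.038 + 0.012 = 0.217; P(Browser=Firefox | OS=iOS) = 0.070/0.217 = 0.322581.
P(OS=macOS) = 0.055 + 0.061 + 0.048 + 0.073 + 0.083 = 0.320; P(Browser=Firefox | OS=macOS) = 0.061/0.320 = 0.190625.
Difference = 0.13196.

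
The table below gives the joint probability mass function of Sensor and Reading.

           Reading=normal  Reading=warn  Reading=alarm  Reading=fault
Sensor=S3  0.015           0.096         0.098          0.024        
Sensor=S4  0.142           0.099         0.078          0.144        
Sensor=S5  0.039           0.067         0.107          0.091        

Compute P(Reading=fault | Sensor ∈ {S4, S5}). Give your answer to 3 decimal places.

0.306

P(Sensor=S4) = 0.142 + 0.099 + 0.078 + 0.144 = 0.463.
P(Sensor=S5) = 0.039 + 0.067 + 0.107 + 0.091 = 0.304.
P(Sensor ∈ {S4, S5}) = 0.463 + 0.304 = 0.767; P(Reading=fault, Sensor ∈ {S4, S5}) = 0.144 + 0.091 = 0.235.
P(Reading=fault | Sensor ∈ {S4, S5}) = 0.235/0.767 = 0.306.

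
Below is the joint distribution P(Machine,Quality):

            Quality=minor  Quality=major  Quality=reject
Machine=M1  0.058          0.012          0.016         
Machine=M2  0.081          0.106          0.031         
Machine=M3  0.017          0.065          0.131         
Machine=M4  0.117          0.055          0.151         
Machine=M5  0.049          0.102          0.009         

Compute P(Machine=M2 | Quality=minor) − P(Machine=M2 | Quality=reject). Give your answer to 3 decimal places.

0.160

P(Quality=minor) = 0.058 + 0.081 + 0.017 + 0.117 + 0.049 = 0.322; P(Machine=M2 | Quality=minor) = 0.081/0.322 = 0.2516.
P(Quality=reject) = 0.016 + 0.031 + 0.131 + 0.151 + 0.009 = 0.338; P(Machine=M2 | Quality=reject) = 0.031/0.338 = 0.0917.
Difference = 0.160.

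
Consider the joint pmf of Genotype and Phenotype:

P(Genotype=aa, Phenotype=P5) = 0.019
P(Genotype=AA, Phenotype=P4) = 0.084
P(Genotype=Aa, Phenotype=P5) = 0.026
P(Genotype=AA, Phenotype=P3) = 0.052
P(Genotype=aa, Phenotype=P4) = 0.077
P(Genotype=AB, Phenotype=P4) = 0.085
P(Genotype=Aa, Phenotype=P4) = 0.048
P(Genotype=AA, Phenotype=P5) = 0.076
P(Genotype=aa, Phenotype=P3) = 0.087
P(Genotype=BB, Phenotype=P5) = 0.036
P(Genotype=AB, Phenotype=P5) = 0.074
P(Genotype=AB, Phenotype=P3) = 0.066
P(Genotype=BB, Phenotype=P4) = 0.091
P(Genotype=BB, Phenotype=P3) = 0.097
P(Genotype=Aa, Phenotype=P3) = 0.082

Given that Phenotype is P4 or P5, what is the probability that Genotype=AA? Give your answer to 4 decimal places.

0.2597

P(Phenotype=P4) = 0.084 + 0.048 + 0.077 + 0.085 + 0.091 = 0.385.
P(Phenotype=P5) = 0.076 + 0.026 + 0.019 + 0.074 + 0.036 = 0.231.
P(Phenotype ∈ {P4, P5}) = 0.385 + 0.231 = 0.616; P(Genotype=AA, Phenotype ∈ {P4, P5}) = 0.084 + 0.076 = 0.160.
P(Genotype=AA | Phenotype ∈ {P4, P5}) = 0.160/0.616 = 0.2597.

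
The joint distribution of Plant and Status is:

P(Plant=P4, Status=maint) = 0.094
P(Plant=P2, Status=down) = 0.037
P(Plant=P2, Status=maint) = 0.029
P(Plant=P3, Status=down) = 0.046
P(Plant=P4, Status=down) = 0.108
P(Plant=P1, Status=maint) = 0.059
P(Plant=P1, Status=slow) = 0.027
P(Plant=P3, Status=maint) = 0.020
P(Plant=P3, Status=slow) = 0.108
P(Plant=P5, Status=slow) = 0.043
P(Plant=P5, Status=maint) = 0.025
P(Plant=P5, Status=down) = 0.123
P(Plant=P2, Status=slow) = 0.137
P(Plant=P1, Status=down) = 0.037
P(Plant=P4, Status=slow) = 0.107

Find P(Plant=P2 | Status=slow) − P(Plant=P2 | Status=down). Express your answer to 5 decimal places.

P(Status=slow) = 0.027 + 0.137 + 0.108 + 0.107 + 0.043 = 0.422; P(Plant=P2 | Status=slow) = 0.137/0.422 = 0.324645.
P(Status=down) = 0.037 + 0.037 + 0.046 + 0.108 + 0.123 = 0.351; P(Plant=P2 | Status=down) = 0.037/0.351 = 0.105413.
Difference = 0.21923.

0.21923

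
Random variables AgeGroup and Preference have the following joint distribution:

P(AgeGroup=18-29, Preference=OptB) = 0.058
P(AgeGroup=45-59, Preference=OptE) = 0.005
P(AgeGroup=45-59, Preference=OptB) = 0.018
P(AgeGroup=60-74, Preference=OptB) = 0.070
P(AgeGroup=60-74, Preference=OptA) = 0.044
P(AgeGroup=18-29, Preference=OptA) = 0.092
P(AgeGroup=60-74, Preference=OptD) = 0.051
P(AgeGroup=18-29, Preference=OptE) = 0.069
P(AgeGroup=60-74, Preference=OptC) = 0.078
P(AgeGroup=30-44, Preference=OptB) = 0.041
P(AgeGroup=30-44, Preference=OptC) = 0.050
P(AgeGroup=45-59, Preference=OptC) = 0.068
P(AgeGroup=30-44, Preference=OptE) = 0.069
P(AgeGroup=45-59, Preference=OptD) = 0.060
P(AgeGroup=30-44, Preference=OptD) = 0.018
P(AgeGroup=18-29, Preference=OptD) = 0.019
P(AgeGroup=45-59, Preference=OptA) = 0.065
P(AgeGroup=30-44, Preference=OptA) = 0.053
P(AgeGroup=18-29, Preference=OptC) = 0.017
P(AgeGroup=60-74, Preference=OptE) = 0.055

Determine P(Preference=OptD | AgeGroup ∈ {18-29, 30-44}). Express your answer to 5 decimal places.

P(AgeGroup=18-29) = 0.092 + 0.058 + 0.017 + 0.019 + 0.069 = 0.255.
P(AgeGroup=30-44) = 0.053 + 0.041 + 0.050 + 0.018 + 0.069 = 0.231.
P(AgeGroup ∈ {18-29, 30-44}) = 0.255 + 0.231 = 0.486; P(Preference=OptD, AgeGroup ∈ {18-29, 30-44}) = 0.019 + 0.018 = 0.037.
P(Preference=OptD | AgeGroup ∈ {18-29, 30-44}) = 0.037/0.486 = 0.07613.

0.07613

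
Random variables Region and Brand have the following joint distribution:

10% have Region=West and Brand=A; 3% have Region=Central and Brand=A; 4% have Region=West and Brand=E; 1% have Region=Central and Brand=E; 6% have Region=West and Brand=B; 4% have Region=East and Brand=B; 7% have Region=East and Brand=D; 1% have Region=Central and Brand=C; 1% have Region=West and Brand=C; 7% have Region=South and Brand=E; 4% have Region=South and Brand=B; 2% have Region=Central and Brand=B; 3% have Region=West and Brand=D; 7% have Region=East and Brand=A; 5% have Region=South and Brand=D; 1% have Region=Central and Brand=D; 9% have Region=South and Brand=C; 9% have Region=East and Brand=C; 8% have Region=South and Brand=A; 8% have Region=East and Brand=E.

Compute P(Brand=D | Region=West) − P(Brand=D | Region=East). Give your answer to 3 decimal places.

-0.075

P(Region=West) = 0.10 + 0.06 + 0.01 + 0.03 + 0.04 = 0.24; P(Brand=D | Region=West) = 0.03/0.24 = 0.1250.
P(Region=East) = 0.07 + 0.04 + 0.09 + 0.07 + 0.08 = 0.35; P(Brand=D | Region=East) = 0.07/0.35 = 0.2000.
Difference = -0.075.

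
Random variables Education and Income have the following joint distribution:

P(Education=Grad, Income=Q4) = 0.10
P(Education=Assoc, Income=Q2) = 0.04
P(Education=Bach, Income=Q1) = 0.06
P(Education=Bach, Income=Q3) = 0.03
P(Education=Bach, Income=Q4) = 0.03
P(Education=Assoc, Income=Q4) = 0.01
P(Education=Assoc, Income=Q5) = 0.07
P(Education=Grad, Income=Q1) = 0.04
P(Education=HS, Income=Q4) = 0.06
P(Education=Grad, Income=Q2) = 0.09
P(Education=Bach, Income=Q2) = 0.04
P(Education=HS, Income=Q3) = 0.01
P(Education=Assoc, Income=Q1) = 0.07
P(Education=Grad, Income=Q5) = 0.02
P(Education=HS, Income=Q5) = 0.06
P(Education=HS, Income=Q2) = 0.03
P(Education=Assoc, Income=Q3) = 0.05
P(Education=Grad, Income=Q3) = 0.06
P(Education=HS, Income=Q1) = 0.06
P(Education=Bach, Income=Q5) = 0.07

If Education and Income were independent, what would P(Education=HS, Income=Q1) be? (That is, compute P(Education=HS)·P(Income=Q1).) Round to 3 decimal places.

P(Education=HS) = 0.06 + 0.03 + 0.01 + 0.06 + 0.06 = 0.22.
P(Income=Q1) = 0.06 + 0.07 + 0.06 + 0.04 = 0.23.
Product: 0.22 × 0.23 = 0.051.

0.051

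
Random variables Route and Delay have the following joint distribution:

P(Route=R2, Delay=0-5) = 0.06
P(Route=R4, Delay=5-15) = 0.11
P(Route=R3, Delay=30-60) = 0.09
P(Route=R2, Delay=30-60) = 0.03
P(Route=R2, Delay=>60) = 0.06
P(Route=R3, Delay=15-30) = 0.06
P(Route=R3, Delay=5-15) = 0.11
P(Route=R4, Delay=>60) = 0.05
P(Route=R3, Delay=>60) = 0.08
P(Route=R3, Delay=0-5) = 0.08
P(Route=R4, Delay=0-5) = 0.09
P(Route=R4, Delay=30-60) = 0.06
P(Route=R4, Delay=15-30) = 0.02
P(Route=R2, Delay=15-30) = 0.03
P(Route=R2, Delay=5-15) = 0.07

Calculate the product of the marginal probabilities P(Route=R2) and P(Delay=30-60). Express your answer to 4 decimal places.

0.0450

P(Route=R2) = 0.06 + 0.07 + 0.03 + 0.03 + 0.06 = 0.25.
P(Delay=30-60) = 0.03 + 0.09 + 0.06 = 0.18.
Product: 0.25 × 0.18 = 0.0450.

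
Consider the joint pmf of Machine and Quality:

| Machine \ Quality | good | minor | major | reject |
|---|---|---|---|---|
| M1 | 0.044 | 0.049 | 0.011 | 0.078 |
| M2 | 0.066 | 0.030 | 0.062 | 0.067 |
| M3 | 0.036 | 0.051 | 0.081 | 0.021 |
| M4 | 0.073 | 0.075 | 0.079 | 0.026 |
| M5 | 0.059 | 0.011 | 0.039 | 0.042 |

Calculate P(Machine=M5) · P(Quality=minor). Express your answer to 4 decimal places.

P(Machine=M5) = 0.059 + 0.011 + 0.039 + 0.042 = 0.151.
P(Quality=minor) = 0.049 + 0.030 + 0.051 + 0.075 + 0.011 = 0.216.
Product: 0.151 × 0.216 = 0.0326.

0.0326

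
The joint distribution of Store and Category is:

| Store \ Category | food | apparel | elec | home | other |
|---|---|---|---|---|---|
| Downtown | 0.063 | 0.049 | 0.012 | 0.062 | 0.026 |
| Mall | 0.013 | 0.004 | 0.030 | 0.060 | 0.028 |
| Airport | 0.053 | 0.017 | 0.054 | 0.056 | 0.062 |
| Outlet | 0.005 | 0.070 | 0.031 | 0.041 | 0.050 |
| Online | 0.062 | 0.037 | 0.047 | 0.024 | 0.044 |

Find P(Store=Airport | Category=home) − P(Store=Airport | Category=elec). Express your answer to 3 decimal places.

P(Category=home) = 0.062 + 0.060 + 0.056 + 0.041 + 0.024 = 0.243; P(Store=Airport | Category=home) = 0.056/0.243 = 0.2305.
P(Category=elec) = 0.012 + 0.030 + 0.054 + 0.031 + 0.047 = 0.174; P(Store=Airport | Category=elec) = 0.054/0.174 = 0.3103.
Difference = -0.080.

-0.080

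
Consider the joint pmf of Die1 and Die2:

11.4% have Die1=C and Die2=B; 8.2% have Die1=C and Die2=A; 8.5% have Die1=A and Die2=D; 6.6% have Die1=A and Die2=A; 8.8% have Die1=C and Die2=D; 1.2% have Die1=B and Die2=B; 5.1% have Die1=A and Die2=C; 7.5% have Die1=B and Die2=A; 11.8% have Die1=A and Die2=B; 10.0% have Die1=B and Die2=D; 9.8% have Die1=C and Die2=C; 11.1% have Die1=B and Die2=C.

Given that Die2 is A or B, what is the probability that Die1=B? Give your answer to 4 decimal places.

P(Die2=A) = 0.066 + 0.075 + 0.082 = 0.223.
P(Die2=B) = 0.118 + 0.012 + 0.114 = 0.244.
P(Die2 ∈ {A, B}) = 0.223 + 0.244 = 0.467; P(Die1=B, Die2 ∈ {A, B}) = 0.075 + 0.012 = 0.087.
P(Die1=B | Die2 ∈ {A, B}) = 0.087/0.467 = 0.1863.

0.1863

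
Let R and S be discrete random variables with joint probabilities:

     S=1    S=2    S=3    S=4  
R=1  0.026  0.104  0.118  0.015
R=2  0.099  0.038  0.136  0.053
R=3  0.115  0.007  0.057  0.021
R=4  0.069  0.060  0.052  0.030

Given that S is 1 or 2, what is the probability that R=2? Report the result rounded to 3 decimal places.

0.264

P(S=1) = 0.026 + 0.099 + 0.115 + 0.069 = 0.309.
P(S=2) = 0.104 + 0.038 + 0.007 + 0.060 = 0.209.
P(S ∈ {1, 2}) = 0.309 + 0.209 = 0.518; P(R=2, S ∈ {1, 2}) = 0.099 + 0.038 = 0.137.
P(R=2 | S ∈ {1, 2}) = 0.137/0.518 = 0.264.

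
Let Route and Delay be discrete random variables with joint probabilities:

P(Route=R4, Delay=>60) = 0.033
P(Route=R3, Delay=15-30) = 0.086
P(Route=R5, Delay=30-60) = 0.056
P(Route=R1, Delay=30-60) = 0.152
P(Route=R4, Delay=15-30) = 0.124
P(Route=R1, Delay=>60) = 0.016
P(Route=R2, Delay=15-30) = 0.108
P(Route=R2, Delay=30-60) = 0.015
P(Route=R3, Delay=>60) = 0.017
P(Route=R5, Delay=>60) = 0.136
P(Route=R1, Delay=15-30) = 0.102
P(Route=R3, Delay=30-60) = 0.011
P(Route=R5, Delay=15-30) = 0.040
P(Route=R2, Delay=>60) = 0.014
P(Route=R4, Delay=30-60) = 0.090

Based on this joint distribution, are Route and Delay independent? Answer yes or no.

no

P(Route=R5) = 0.232 and P(Delay=>60) = 0.216, so their product is 0.05011, but P(Route=R5, Delay=>60) = 0.136. Since these differ, Route and Delay are not independent.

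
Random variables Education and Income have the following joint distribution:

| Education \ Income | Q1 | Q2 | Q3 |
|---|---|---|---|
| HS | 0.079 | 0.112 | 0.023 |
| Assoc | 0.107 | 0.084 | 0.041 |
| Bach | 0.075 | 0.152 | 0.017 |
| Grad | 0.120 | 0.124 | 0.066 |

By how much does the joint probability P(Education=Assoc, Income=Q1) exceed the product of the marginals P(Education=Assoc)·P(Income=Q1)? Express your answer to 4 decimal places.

0.0186

P(Education=Assoc) = 0.107 + 0.084 + 0.041 = 0.232.
P(Income=Q1) = 0.079 + 0.107 + 0.075 + 0.120 = 0.381.
P(Education=Assoc, Income=Q1) − P(Education=Assoc)P(Income=Q1) = 0.107 − 0.232×0.381 = 0.0186.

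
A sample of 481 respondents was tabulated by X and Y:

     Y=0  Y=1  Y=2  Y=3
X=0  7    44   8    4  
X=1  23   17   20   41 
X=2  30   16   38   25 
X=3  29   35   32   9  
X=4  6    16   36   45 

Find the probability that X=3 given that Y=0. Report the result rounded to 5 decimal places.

Total with Y=0: 7 + 23 + 30 + 29 + 6 = 95.
P(X=3 | Y=0) = 29/95 = 0.30526.

0.30526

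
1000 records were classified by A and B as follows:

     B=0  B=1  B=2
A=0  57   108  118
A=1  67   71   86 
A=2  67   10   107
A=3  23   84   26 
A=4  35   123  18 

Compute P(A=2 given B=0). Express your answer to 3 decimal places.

Total with B=0: 57 + 67 + 67 + 23 + 35 = 249.
P(A=2 | B=0) = 67/249 = 0.269.

0.269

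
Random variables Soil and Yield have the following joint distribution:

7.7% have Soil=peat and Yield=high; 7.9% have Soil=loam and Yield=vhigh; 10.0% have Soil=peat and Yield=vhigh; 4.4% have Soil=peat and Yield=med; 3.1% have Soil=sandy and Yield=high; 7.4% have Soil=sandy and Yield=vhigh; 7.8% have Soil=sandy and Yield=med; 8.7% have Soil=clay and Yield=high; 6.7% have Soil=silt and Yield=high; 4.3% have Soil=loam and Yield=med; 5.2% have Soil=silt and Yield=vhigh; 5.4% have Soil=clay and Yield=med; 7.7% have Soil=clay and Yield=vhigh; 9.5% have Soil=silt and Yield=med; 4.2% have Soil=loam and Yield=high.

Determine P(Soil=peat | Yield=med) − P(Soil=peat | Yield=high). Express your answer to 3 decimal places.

-0.113

P(Yield=med) = 0.078 + 0.043 + 0.054 + 0.095 + 0.044 = 0.314; P(Soil=peat | Yield=med) = 0.044/0.314 = 0.1401.
P(Yield=high) = 0.031 + 0.042 + 0.087 + 0.067 + 0.077 = 0.304; P(Soil=peat | Yield=high) = 0.077/0.304 = 0.2533.
Difference = -0.113.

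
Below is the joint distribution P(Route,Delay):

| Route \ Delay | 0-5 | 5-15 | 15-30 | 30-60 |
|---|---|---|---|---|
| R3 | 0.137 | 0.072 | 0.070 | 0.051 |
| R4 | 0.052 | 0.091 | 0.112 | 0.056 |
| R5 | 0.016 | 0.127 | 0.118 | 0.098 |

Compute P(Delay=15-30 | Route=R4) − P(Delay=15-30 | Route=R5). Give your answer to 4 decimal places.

P(Route=R4) = 0.052 + 0.091 + 0.112 + 0.056 = 0.311; P(Delay=15-30 | Route=R4) = 0.112/0.311 = 0.36013.
P(Route=R5) = 0.016 + 0.127 + 0.118 + 0.098 = 0.359; P(Delay=15-30 | Route=R5) = 0.118/0.359 = 0.32869.
Difference = 0.0314.

0.0314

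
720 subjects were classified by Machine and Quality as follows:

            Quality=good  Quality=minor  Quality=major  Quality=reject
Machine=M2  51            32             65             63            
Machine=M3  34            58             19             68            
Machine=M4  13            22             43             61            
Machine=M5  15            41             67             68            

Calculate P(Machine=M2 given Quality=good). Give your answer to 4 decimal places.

0.4513

Total with Quality=good: 51 + 34 + 13 + 15 = 113.
P(Machine=M2 | Quality=good) = 51/113 = 0.4513.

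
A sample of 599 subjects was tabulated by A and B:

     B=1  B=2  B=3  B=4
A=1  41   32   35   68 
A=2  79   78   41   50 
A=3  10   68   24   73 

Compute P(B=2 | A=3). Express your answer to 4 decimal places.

0.3886

Total with A=3: 10 + 68 + 24 + 73 = 175.
P(B=2 | A=3) = 68/175 = 0.3886.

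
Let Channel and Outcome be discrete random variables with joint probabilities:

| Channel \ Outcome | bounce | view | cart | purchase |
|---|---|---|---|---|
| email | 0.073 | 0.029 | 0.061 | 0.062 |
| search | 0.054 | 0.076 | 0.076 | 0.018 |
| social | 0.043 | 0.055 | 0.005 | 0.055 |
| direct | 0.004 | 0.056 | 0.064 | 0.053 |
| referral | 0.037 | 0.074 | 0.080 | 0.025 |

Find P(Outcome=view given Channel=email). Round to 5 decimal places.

0.12889

P(Channel=email) = 0.073 + 0.029 + 0.061 + 0.062 = 0.225.
P(Outcome=view | Channel=email) = 0.029/0.225 = 0.12889.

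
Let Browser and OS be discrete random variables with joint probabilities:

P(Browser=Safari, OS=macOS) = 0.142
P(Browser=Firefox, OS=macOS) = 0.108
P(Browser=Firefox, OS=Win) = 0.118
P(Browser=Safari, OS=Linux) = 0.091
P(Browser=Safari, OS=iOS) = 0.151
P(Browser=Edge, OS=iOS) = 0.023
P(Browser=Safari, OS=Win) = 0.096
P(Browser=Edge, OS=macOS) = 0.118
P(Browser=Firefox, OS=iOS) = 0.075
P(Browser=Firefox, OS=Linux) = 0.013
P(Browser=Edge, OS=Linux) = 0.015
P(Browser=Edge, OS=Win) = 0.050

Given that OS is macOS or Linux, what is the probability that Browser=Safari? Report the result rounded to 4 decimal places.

P(OS=macOS) = 0.108 + 0.142 + 0.118 = 0.368.
P(OS=Linux) = 0.013 + 0.091 + 0.015 = 0.119.
P(OS ∈ {macOS, Linux}) = 0.368 + 0.119 = 0.487; P(Browser=Safari, OS ∈ {macOS, Linux}) = 0.142 + 0.091 = 0.233.
P(Browser=Safari | OS ∈ {macOS, Linux}) = 0.233/0.487 = 0.4784.

0.4784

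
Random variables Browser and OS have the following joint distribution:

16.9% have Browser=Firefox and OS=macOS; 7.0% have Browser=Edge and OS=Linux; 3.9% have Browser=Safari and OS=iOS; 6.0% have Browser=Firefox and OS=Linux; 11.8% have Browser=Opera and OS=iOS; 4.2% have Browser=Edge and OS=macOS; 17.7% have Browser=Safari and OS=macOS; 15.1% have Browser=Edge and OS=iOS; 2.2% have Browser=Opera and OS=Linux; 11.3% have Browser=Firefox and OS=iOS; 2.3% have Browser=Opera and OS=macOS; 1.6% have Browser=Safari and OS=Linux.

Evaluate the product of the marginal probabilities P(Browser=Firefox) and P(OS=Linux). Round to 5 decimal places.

0.05746

P(Browser=Firefox) = 0.169 + 0.060 + 0.113 = 0.342.
P(OS=Linux) = 0.060 + 0.016 + 0.070 + 0.022 = 0.168.
Product: 0.342 × 0.168 = 0.05746.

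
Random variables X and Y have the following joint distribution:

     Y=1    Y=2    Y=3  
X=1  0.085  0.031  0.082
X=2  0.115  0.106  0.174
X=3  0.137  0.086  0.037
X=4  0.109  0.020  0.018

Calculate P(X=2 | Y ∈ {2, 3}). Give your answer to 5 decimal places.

P(Y=2) = 0.031 + 0.106 + 0.086 + 0.020 = 0.243.
P(Y=3) = 0.082 + 0.174 + 0.037 + 0.018 = 0.311.
P(Y ∈ {2, 3}) = 0.243 + 0.311 = 0.554; P(X=2, Y ∈ {2, 3}) = 0.106 + 0.174 = 0.280.
P(X=2 | Y ∈ {2, 3}) = 0.280/0.554 = 0.50542.

0.50542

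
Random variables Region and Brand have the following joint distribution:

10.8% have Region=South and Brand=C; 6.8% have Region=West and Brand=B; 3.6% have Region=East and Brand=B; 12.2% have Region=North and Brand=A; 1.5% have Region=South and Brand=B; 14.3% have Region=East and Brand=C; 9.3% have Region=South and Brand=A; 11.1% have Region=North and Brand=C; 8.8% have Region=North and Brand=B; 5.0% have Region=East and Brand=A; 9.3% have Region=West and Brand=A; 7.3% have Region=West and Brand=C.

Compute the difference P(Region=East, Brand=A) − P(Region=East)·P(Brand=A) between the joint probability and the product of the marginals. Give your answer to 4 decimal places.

P(Region=East) = 0.050 + 0.036 + 0.143 = 0.229.
P(Brand=A) = 0.122 + 0.093 + 0.050 + 0.093 = 0.358.
P(Region=East, Brand=A) − P(Region=East)P(Brand=A) = 0.050 − 0.229×0.358 = -0.0320.

-0.0320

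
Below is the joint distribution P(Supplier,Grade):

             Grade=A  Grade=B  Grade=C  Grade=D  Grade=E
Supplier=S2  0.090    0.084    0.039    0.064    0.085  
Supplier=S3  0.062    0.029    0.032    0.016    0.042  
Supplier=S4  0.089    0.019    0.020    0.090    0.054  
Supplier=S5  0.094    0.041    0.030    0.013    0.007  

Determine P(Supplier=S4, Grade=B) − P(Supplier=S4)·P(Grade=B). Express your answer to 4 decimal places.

-0.0281

P(Supplier=S4) = 0.089 + 0.019 + 0.020 + 0.090 + 0.054 = 0.272.
P(Grade=B) = 0.084 + 0.029 + 0.019 + 0.041 = 0.173.
P(Supplier=S4, Grade=B) − P(Supplier=S4)P(Grade=B) = 0.019 − 0.272×0.173 = -0.0281.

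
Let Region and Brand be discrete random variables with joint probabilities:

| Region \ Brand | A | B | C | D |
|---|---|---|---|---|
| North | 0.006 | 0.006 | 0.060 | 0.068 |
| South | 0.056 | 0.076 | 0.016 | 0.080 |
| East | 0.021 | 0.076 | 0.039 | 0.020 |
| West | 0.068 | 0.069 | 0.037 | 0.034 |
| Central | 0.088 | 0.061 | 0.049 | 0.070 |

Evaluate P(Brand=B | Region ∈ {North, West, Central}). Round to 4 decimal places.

0.2208

P(Region=North) = 0.006 + 0.006 + 0.060 + 0.068 = 0.140.
P(Region=West) = 0.068 + 0.069 + 0.037 + 0.034 = 0.208.
P(Region=Central) = 0.088 + 0.061 + 0.049 + 0.070 = 0.268.
P(Region ∈ {North, West, Central}) = 0.140 + 0.208 + 0.268 = 0.616; P(Brand=B, Region ∈ {North, West, Central}) = 0.006 + 0.069 + 0.061 = 0.136.
P(Brand=B | Region ∈ {North, West, Central}) = 0.136/0.616 = 0.2208.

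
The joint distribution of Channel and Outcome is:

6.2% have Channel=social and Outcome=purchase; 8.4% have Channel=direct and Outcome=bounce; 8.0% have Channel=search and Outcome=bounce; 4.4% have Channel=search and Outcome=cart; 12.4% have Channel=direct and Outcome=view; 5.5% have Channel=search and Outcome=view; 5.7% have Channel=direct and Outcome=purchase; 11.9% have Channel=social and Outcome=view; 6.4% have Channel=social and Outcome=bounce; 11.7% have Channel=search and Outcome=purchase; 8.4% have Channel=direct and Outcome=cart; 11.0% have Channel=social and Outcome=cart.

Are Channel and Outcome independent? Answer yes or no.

no

P(Channel=search) = 0.296 and P(Outcome=purchase) = 0.236, so their product is 0.06986, but P(Channel=search, Outcome=purchase) = 0.117. Since these differ, Channel and Outcome are not independent.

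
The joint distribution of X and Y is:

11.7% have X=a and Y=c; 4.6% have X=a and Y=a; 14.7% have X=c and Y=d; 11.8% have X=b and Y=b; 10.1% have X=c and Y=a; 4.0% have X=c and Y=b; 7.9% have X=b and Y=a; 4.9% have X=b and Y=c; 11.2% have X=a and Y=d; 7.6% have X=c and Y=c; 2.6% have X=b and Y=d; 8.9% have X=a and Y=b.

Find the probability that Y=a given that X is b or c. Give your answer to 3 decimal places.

0.283

P(X=b) = 0.079 + 0.118 + 0.049 + 0.026 = 0.272.
P(X=c) = 0.101 + 0.040 + 0.076 + 0.147 = 0.364.
P(X ∈ {b, c}) = 0.272 + 0.364 = 0.636; P(Y=a, X ∈ {b, c}) = 0.079 + 0.101 = 0.180.
P(Y=a | X ∈ {b, c}) = 0.180/0.636 = 0.283.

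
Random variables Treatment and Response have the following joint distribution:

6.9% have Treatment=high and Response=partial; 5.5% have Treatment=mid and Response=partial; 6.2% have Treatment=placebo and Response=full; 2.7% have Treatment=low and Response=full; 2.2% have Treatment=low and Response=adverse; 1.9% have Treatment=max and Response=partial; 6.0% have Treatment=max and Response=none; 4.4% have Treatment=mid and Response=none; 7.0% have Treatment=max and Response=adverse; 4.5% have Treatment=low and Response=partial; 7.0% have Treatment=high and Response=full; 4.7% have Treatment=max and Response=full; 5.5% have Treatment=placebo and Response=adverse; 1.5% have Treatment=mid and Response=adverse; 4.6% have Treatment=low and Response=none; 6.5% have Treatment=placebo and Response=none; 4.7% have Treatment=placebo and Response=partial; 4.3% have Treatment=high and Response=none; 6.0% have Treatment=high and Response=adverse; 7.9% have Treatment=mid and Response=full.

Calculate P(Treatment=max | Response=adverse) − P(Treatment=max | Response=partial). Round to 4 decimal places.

P(Response=adverse) = 0.055 + 0.022 + 0.015 + 0.060 + 0.070 = 0.222; P(Treatment=max | Response=adverse) = 0.070/0.222 = 0.31532.
P(Response=partial) = 0.047 + 0.045 + 0.055 + 0.069 + 0.019 = 0.235; P(Treatment=max | Response=partial) = 0.019/0.235 = 0.08085.
Difference = 0.2345.

0.2345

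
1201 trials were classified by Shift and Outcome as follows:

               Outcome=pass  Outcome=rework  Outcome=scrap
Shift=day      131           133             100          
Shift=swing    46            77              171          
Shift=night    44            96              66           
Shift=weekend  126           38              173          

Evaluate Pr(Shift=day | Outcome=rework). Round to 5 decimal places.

Total with Outcome=rework: 133 + 77 + 96 + 38 = 344.
P(Shift=day | Outcome=rework) = 133/344 = 0.38663.

0.38663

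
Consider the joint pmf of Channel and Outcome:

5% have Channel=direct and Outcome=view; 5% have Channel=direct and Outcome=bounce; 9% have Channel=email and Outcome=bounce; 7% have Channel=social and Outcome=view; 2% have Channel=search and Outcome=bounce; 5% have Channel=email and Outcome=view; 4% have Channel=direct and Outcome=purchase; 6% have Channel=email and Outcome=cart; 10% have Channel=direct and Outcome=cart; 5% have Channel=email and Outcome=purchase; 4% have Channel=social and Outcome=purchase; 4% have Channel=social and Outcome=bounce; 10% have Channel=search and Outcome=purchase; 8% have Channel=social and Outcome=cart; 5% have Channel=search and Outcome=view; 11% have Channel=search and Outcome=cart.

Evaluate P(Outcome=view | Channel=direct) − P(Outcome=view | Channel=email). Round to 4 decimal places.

P(Channel=direct) = 0.05 + 0.05 + 0.10 + 0.04 = 0.24; P(Outcome=view | Channel=direct) = 0.05/0.24 = 0.20833.
P(Channel=email) = 0.09 + 0.05 + 0.06 + 0.05 = 0.25; P(Outcome=view | Channel=email) = 0.05/0.25 = 0.20000.
Difference = 0.0083.

0.0083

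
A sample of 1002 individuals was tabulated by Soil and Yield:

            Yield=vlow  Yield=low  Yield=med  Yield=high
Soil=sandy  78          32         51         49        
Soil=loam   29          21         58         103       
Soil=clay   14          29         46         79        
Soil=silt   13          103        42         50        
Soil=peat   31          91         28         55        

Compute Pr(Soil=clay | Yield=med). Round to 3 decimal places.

0.204

Total with Yield=med: 51 + 58 + 46 + 42 + 28 = 225.
P(Soil=clay | Yield=med) = 46/225 = 0.204.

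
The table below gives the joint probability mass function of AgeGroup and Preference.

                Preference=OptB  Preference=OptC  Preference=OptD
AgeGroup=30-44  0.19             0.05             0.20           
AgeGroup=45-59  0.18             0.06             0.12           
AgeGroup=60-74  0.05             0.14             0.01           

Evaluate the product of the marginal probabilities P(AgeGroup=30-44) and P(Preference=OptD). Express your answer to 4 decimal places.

P(AgeGroup=30-44) = 0.19 + 0.05 + 0.20 = 0.44.
P(Preference=OptD) = 0.20 + 0.12 + 0.01 = 0.33.
Product: 0.44 × 0.33 = 0.1452.

0.1452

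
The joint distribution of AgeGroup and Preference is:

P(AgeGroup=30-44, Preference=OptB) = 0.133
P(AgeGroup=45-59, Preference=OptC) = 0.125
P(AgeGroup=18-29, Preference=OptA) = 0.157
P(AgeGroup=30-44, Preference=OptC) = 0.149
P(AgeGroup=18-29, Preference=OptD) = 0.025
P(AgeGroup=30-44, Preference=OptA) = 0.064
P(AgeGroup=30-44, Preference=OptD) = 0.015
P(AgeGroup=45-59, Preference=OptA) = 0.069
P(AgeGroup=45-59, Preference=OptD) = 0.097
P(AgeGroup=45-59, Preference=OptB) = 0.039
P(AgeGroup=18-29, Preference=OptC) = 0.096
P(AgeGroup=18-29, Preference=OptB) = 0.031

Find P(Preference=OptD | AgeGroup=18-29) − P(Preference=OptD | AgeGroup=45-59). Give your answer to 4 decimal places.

P(AgeGroup=18-29) = 0.157 + 0.031 + 0.096 + 0.025 = 0.309; P(Preference=OptD | AgeGroup=18-29) = 0.025/0.309 = 0.08091.
P(AgeGroup=45-59) = 0.069 + 0.039 + 0.125 + 0.097 = 0.330; P(Preference=OptD | AgeGroup=45-59) = 0.097/0.330 = 0.29394.
Difference = -0.2130.

-0.2130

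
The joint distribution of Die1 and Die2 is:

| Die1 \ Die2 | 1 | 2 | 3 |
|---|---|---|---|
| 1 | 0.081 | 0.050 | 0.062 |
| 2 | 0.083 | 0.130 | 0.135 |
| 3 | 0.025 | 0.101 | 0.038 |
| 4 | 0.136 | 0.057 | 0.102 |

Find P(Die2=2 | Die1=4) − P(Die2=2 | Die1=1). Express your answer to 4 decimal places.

-0.0658

P(Die1=4) = 0.136 + 0.057 + 0.102 = 0.295; P(Die2=2 | Die1=4) = 0.057/0.295 = 0.19322.
P(Die1=1) = 0.081 + 0.050 + 0.062 = 0.193; P(Die2=2 | Die1=1) = 0.050/0.193 = 0.25907.
Difference = -0.0658.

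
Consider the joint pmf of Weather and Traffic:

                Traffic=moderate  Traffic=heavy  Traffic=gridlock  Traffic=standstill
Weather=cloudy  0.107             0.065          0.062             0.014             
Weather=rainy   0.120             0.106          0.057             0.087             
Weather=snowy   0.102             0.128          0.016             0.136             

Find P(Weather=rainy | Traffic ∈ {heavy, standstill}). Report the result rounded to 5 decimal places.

P(Traffic=heavy) = 0.065 + 0.106 + 0.128 = 0.299.
P(Traffic=standstill) = 0.014 + 0.087 + 0.136 = 0.237.
P(Traffic ∈ {heavy, standstill}) = 0.299 + 0.237 = 0.536; P(Weather=rainy, Traffic ∈ {heavy, standstill}) = 0.106 + 0.087 = 0.193.
P(Weather=rainy | Traffic ∈ {heavy, standstill}) = 0.193/0.536 = 0.36007.

0.36007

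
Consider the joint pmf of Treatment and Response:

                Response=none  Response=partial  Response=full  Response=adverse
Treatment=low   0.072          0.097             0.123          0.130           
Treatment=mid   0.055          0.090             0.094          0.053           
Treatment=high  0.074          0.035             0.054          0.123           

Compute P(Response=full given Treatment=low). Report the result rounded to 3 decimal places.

P(Treatment=low) = 0.072 + 0.097 + 0.123 + 0.130 = 0.422.
P(Response=full | Treatment=low) = 0.123/0.422 = 0.291.

0.291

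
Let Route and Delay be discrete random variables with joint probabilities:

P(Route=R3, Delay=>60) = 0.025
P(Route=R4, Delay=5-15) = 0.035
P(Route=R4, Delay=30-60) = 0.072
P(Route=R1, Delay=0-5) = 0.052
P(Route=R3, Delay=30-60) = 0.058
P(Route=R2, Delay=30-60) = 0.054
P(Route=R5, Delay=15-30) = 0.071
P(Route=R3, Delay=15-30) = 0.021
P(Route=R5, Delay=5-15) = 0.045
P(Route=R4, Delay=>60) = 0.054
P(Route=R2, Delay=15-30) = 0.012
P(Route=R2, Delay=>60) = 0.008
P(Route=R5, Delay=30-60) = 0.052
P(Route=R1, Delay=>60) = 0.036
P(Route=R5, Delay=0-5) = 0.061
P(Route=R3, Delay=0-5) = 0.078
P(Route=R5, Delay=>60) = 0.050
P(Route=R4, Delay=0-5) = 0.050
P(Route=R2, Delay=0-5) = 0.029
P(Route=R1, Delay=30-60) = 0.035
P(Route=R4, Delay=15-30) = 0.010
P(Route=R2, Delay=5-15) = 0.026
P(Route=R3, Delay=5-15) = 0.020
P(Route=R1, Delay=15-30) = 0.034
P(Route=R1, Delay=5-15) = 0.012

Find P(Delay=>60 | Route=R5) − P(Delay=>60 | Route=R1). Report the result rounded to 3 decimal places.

-0.034

P(Route=R5) = 0.061 + 0.045 + 0.071 + 0.052 + 0.050 = 0.279; P(Delay=>60 | Route=R5) = 0.050/0.279 = 0.1792.
P(Route=R1) = 0.052 + 0.012 + 0.034 + 0.035 + 0.036 = 0.169; P(Delay=>60 | Route=R1) = 0.036/0.169 = 0.2130.
Difference = -0.034.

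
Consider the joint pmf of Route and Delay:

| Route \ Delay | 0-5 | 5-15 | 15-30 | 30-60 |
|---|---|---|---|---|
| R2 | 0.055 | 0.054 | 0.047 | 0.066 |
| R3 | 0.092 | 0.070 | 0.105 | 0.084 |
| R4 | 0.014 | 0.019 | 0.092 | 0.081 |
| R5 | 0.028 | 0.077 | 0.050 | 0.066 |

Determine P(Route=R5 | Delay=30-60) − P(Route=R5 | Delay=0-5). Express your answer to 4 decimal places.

P(Delay=30-60) = 0.066 + 0.084 + 0.081 + 0.066 = 0.297; P(Route=R5 | Delay=30-60) = 0.066/0.297 = 0.22222.
P(Delay=0-5) = 0.055 + 0.092 + 0.014 + 0.028 = 0.189; P(Route=R5 | Delay=0-5) = 0.028/0.189 = 0.14815.
Difference = 0.0741.

0.0741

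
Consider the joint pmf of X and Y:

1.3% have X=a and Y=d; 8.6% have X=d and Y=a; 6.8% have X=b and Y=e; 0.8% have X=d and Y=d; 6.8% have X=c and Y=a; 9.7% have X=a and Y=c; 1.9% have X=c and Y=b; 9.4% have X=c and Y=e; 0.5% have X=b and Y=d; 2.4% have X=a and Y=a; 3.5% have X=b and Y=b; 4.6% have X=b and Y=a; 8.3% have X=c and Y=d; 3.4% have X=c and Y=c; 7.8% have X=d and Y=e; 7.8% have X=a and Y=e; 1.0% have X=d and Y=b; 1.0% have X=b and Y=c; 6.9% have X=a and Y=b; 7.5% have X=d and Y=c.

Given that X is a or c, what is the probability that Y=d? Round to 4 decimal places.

0.1658

P(X=a) = 0.024 + 0.069 + 0.097 + 0.013 + 0.078 = 0.281.
P(X=c) = 0.068 + 0.019 + 0.034 + 0.083 + 0.094 = 0.298.
P(X ∈ {a, c}) = 0.281 + 0.298 = 0.579; P(Y=d, X ∈ {a, c}) = 0.013 + 0.083 = 0.096.
P(Y=d | X ∈ {a, c}) = 0.096/0.579 = 0.1658.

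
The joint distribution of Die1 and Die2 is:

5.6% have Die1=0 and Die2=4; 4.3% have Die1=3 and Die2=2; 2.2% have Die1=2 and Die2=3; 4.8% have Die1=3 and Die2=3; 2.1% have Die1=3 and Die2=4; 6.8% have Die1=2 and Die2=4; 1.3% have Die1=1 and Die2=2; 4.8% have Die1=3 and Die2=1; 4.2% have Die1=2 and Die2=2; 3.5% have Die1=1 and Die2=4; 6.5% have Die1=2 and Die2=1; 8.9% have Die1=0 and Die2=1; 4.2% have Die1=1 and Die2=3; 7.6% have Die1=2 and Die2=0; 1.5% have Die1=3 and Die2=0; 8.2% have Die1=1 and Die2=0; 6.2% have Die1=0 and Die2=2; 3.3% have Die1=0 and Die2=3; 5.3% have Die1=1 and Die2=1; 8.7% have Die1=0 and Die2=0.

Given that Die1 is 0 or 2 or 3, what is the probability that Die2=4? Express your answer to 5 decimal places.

P(Die1=0) = 0.087 + 0.089 + 0.062 + 0.033 + 0.056 = 0.327.
P(Die1=2) = 0.076 + 0.065 + 0.042 + 0.022 + 0.068 = 0.273.
P(Die1=3) = 0.015 + 0.048 + 0.043 + 0.048 + 0.021 = 0.175.
P(Die1 ∈ {0, 2, 3}) = 0.327 + 0.273 + 0.175 = 0.775; P(Die2=4, Die1 ∈ {0, 2, 3}) = 0.056 + 0.068 + 0.021 = 0.145.
P(Die2=4 | Die1 ∈ {0, 2, 3}) = 0.145/0.775 = 0.18710.

0.18710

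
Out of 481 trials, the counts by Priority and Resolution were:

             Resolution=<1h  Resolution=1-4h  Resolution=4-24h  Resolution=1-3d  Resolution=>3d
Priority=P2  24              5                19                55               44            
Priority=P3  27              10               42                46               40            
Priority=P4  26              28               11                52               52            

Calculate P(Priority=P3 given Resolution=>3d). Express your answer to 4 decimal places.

0.2941

Total with Resolution=>3d: 44 + 40 + 52 = 136.
P(Priority=P3 | Resolution=>3d) = 40/136 = 0.2941.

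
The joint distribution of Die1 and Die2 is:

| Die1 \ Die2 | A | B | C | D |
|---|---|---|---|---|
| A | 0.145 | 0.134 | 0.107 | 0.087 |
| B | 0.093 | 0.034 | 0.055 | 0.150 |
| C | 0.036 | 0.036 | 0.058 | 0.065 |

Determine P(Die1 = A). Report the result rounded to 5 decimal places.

0.47300

P(Die1=A) = 0.145 + 0.134 + 0.107 + 0.087 = 0.473.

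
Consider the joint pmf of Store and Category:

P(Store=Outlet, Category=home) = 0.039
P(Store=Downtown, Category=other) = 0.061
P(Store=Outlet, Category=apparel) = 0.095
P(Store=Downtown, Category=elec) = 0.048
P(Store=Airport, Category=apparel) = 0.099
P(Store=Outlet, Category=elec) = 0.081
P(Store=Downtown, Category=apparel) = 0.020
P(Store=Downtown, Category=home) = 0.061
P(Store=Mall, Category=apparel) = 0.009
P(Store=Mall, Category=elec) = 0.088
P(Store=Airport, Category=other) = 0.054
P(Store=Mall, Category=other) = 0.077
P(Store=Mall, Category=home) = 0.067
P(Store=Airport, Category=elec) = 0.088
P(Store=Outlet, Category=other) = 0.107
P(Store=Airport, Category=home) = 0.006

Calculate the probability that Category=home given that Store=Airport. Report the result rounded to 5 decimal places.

0.02429

P(Store=Airport) = 0.099 + 0.088 + 0.006 + 0.054 = 0.247.
P(Category=home | Store=Airport) = 0.006/0.247 = 0.02429.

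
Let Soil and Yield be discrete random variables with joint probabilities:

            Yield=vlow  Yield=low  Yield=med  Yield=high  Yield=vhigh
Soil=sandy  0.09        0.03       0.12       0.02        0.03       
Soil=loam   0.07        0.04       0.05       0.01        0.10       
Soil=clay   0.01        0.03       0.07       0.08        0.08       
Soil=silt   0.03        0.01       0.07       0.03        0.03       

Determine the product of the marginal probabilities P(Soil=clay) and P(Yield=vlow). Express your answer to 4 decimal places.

0.0540

P(Soil=clay) = 0.01 + 0.03 + 0.07 + 0.08 + 0.08 = 0.27.
P(Yield=vlow) = 0.09 + 0.07 + 0.01 + 0.03 = 0.20.
Product: 0.27 × 0.20 = 0.0540.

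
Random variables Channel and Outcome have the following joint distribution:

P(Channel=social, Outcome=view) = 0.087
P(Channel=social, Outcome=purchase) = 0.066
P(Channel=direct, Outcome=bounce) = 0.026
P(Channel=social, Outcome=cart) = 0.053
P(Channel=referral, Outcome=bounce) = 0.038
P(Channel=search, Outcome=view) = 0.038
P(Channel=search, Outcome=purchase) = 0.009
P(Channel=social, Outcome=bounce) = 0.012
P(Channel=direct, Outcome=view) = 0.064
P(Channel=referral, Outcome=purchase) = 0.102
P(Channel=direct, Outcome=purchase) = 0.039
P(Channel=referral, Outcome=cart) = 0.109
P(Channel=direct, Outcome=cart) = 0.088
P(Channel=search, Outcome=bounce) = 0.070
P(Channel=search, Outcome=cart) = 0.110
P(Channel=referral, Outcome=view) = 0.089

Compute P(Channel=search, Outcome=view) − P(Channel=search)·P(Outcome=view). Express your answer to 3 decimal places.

P(Channel=search) = 0.070 + 0.038 + 0.110 + 0.009 = 0.227.
P(Outcome=view) = 0.038 + 0.087 + 0.064 + 0.089 = 0.278.
P(Channel=search, Outcome=view) − P(Channel=search)P(Outcome=view) = 0.038 − 0.227×0.278 = -0.025.

-0.025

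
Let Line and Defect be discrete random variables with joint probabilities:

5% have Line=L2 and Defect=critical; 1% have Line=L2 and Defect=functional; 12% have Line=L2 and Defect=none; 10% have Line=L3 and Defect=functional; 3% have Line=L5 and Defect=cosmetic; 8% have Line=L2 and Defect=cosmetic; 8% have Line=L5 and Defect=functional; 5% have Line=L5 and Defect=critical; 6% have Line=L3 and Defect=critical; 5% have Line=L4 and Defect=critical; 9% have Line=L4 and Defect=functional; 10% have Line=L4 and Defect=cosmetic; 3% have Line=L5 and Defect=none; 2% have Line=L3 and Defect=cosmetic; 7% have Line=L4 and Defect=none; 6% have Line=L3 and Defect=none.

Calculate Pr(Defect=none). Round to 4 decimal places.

0.2800

P(Defect=none) = 0.12 + 0.06 + 0.07 + 0.03 = 0.28.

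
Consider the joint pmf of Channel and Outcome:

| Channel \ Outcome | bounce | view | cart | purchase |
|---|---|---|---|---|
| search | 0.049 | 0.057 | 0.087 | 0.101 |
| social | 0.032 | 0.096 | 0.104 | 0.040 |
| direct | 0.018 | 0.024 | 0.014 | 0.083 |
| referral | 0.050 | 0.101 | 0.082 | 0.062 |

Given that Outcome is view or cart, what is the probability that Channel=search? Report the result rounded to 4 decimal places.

P(Outcome=view) = 0.057 + 0.096 + 0.024 + 0.101 = 0.278.
P(Outcome=cart) = 0.087 + 0.104 + 0.014 + 0.082 = 0.287.
P(Outcome ∈ {view, cart}) = 0.278 + 0.287 = 0.565; P(Channel=search, Outcome ∈ {view, cart}) = 0.057 + 0.087 = 0.144.
P(Channel=search | Outcome ∈ {view, cart}) = 0.144/0.565 = 0.2549.

0.2549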